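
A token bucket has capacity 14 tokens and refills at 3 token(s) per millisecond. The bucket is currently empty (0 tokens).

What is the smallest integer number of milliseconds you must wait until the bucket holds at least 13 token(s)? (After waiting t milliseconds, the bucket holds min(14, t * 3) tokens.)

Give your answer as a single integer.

Answer: 5

Derivation:
Need t * 3 >= 13, so t >= 13/3.
Smallest integer t = ceil(13/3) = 5.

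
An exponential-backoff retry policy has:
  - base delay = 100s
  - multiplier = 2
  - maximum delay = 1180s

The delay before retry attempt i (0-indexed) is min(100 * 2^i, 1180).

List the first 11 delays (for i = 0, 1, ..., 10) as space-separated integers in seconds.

Computing each delay:
  i=0: min(100*2^0, 1180) = 100
  i=1: min(100*2^1, 1180) = 200
  i=2: min(100*2^2, 1180) = 400
  i=3: min(100*2^3, 1180) = 800
  i=4: min(100*2^4, 1180) = 1180
  i=5: min(100*2^5, 1180) = 1180
  i=6: min(100*2^6, 1180) = 1180
  i=7: min(100*2^7, 1180) = 1180
  i=8: min(100*2^8, 1180) = 1180
  i=9: min(100*2^9, 1180) = 1180
  i=10: min(100*2^10, 1180) = 1180

Answer: 100 200 400 800 1180 1180 1180 1180 1180 1180 1180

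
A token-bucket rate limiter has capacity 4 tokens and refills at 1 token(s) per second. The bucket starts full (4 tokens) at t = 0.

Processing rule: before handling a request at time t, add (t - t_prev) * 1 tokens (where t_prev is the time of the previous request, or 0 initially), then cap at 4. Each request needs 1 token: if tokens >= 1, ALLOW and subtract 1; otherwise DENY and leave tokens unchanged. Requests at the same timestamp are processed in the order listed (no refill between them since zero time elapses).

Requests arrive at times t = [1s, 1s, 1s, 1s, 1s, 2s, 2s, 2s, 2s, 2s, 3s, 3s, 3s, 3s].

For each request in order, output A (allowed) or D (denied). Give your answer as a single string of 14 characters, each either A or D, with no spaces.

Answer: AAAADADDDDADDD

Derivation:
Simulating step by step:
  req#1 t=1s: ALLOW
  req#2 t=1s: ALLOW
  req#3 t=1s: ALLOW
  req#4 t=1s: ALLOW
  req#5 t=1s: DENY
  req#6 t=2s: ALLOW
  req#7 t=2s: DENY
  req#8 t=2s: DENY
  req#9 t=2s: DENY
  req#10 t=2s: DENY
  req#11 t=3s: ALLOW
  req#12 t=3s: DENY
  req#13 t=3s: DENY
  req#14 t=3s: DENY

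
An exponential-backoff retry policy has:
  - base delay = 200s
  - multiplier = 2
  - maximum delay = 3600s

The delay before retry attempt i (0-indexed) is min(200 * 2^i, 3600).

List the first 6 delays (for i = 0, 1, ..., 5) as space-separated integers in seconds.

Answer: 200 400 800 1600 3200 3600

Derivation:
Computing each delay:
  i=0: min(200*2^0, 3600) = 200
  i=1: min(200*2^1, 3600) = 400
  i=2: min(200*2^2, 3600) = 800
  i=3: min(200*2^3, 3600) = 1600
  i=4: min(200*2^4, 3600) = 3200
  i=5: min(200*2^5, 3600) = 3600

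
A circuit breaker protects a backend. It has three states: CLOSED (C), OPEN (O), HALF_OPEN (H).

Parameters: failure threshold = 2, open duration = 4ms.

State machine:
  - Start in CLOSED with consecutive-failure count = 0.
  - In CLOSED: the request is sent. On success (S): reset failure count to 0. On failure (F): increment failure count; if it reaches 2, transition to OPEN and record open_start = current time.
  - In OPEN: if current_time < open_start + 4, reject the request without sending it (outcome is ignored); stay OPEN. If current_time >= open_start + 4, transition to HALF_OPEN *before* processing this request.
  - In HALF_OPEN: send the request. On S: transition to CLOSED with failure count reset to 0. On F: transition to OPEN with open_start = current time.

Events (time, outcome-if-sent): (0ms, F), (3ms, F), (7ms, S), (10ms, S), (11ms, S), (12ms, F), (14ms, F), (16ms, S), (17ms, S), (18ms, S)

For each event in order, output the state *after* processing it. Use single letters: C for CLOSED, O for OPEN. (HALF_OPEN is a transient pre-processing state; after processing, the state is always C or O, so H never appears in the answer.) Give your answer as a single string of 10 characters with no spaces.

Answer: COCCCCOOOC

Derivation:
State after each event:
  event#1 t=0ms outcome=F: state=CLOSED
  event#2 t=3ms outcome=F: state=OPEN
  event#3 t=7ms outcome=S: state=CLOSED
  event#4 t=10ms outcome=S: state=CLOSED
  event#5 t=11ms outcome=S: state=CLOSED
  event#6 t=12ms outcome=F: state=CLOSED
  event#7 t=14ms outcome=F: state=OPEN
  event#8 t=16ms outcome=S: state=OPEN
  event#9 t=17ms outcome=S: state=OPEN
  event#10 t=18ms outcome=S: state=CLOSED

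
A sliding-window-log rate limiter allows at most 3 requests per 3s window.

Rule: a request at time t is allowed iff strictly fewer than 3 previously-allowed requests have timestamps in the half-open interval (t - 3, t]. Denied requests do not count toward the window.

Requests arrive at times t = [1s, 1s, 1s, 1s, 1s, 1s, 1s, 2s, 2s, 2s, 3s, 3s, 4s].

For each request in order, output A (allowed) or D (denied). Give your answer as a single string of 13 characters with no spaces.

Answer: AAADDDDDDDDDA

Derivation:
Tracking allowed requests in the window:
  req#1 t=1s: ALLOW
  req#2 t=1s: ALLOW
  req#3 t=1s: ALLOW
  req#4 t=1s: DENY
  req#5 t=1s: DENY
  req#6 t=1s: DENY
  req#7 t=1s: DENY
  req#8 t=2s: DENY
  req#9 t=2s: DENY
  req#10 t=2s: DENY
  req#11 t=3s: DENY
  req#12 t=3s: DENY
  req#13 t=4s: ALLOW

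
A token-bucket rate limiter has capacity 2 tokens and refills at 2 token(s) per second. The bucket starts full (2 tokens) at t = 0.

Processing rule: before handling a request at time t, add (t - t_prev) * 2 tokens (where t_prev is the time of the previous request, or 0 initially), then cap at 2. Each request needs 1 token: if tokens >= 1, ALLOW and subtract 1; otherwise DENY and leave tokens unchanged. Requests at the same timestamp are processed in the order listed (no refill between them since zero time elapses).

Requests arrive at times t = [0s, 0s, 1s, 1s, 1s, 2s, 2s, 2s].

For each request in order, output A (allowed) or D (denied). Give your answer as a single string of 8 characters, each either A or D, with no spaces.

Answer: AAAADAAD

Derivation:
Simulating step by step:
  req#1 t=0s: ALLOW
  req#2 t=0s: ALLOW
  req#3 t=1s: ALLOW
  req#4 t=1s: ALLOW
  req#5 t=1s: DENY
  req#6 t=2s: ALLOW
  req#7 t=2s: ALLOW
  req#8 t=2s: DENY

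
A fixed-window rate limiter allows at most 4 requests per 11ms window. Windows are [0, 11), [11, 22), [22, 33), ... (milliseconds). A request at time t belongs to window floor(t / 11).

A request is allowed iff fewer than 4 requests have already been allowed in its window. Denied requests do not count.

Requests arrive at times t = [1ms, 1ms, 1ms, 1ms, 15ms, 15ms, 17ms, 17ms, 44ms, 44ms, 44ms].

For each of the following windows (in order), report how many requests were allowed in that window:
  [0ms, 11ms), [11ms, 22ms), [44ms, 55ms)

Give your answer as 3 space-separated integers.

Answer: 4 4 3

Derivation:
Processing requests:
  req#1 t=1ms (window 0): ALLOW
  req#2 t=1ms (window 0): ALLOW
  req#3 t=1ms (window 0): ALLOW
  req#4 t=1ms (window 0): ALLOW
  req#5 t=15ms (window 1): ALLOW
  req#6 t=15ms (window 1): ALLOW
  req#7 t=17ms (window 1): ALLOW
  req#8 t=17ms (window 1): ALLOW
  req#9 t=44ms (window 4): ALLOW
  req#10 t=44ms (window 4): ALLOW
  req#11 t=44ms (window 4): ALLOW

Allowed counts by window: 4 4 3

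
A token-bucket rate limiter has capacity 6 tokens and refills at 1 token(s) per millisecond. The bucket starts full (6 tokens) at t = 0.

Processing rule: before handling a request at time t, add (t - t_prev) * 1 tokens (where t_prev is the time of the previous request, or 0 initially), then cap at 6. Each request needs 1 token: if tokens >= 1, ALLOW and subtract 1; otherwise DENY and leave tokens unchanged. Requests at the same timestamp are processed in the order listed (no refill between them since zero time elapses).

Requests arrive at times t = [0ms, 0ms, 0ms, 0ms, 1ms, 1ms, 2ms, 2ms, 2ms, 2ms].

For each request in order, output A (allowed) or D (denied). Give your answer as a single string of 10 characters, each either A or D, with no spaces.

Answer: AAAAAAAADD

Derivation:
Simulating step by step:
  req#1 t=0ms: ALLOW
  req#2 t=0ms: ALLOW
  req#3 t=0ms: ALLOW
  req#4 t=0ms: ALLOW
  req#5 t=1ms: ALLOW
  req#6 t=1ms: ALLOW
  req#7 t=2ms: ALLOW
  req#8 t=2ms: ALLOW
  req#9 t=2ms: DENY
  req#10 t=2ms: DENY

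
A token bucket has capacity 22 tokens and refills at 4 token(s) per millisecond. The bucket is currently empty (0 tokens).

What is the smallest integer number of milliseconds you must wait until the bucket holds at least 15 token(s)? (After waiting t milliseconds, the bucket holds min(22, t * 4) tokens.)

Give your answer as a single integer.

Answer: 4

Derivation:
Need t * 4 >= 15, so t >= 15/4.
Smallest integer t = ceil(15/4) = 4.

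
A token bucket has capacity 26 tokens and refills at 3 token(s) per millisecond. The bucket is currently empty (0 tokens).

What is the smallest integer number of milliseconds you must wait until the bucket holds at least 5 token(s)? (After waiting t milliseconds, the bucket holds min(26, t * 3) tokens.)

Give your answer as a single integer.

Answer: 2

Derivation:
Need t * 3 >= 5, so t >= 5/3.
Smallest integer t = ceil(5/3) = 2.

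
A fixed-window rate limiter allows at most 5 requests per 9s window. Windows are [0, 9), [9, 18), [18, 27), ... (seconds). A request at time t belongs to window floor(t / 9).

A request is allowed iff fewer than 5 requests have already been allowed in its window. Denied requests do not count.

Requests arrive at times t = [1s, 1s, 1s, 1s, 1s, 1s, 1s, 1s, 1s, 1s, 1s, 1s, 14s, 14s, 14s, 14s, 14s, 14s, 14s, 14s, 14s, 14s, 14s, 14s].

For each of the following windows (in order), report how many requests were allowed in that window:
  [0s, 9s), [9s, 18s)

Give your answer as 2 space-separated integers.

Answer: 5 5

Derivation:
Processing requests:
  req#1 t=1s (window 0): ALLOW
  req#2 t=1s (window 0): ALLOW
  req#3 t=1s (window 0): ALLOW
  req#4 t=1s (window 0): ALLOW
  req#5 t=1s (window 0): ALLOW
  req#6 t=1s (window 0): DENY
  req#7 t=1s (window 0): DENY
  req#8 t=1s (window 0): DENY
  req#9 t=1s (window 0): DENY
  req#10 t=1s (window 0): DENY
  req#11 t=1s (window 0): DENY
  req#12 t=1s (window 0): DENY
  req#13 t=14s (window 1): ALLOW
  req#14 t=14s (window 1): ALLOW
  req#15 t=14s (window 1): ALLOW
  req#16 t=14s (window 1): ALLOW
  req#17 t=14s (window 1): ALLOW
  req#18 t=14s (window 1): DENY
  req#19 t=14s (window 1): DENY
  req#20 t=14s (window 1): DENY
  req#21 t=14s (window 1): DENY
  req#22 t=14s (window 1): DENY
  req#23 t=14s (window 1): DENY
  req#24 t=14s (window 1): DENY

Allowed counts by window: 5 5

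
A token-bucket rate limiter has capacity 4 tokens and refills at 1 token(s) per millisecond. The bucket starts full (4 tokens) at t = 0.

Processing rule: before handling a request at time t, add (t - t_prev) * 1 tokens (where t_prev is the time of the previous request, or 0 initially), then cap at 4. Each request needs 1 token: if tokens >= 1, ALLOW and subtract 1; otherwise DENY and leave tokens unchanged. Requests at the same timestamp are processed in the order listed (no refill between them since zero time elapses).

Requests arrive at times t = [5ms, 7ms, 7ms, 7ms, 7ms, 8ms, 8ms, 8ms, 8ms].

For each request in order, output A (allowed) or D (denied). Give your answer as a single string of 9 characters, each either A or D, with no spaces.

Simulating step by step:
  req#1 t=5ms: ALLOW
  req#2 t=7ms: ALLOW
  req#3 t=7ms: ALLOW
  req#4 t=7ms: ALLOW
  req#5 t=7ms: ALLOW
  req#6 t=8ms: ALLOW
  req#7 t=8ms: DENY
  req#8 t=8ms: DENY
  req#9 t=8ms: DENY

Answer: AAAAAADDD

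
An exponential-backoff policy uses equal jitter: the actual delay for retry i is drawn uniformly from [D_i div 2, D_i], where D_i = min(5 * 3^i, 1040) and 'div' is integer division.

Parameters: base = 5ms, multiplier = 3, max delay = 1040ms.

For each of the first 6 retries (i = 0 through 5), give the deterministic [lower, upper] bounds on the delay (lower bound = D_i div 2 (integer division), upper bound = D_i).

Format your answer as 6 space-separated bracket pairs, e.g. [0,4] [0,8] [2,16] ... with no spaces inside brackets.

Computing bounds per retry:
  i=0: D_i=min(5*3^0,1040)=5, bounds=[2,5]
  i=1: D_i=min(5*3^1,1040)=15, bounds=[7,15]
  i=2: D_i=min(5*3^2,1040)=45, bounds=[22,45]
  i=3: D_i=min(5*3^3,1040)=135, bounds=[67,135]
  i=4: D_i=min(5*3^4,1040)=405, bounds=[202,405]
  i=5: D_i=min(5*3^5,1040)=1040, bounds=[520,1040]

Answer: [2,5] [7,15] [22,45] [67,135] [202,405] [520,1040]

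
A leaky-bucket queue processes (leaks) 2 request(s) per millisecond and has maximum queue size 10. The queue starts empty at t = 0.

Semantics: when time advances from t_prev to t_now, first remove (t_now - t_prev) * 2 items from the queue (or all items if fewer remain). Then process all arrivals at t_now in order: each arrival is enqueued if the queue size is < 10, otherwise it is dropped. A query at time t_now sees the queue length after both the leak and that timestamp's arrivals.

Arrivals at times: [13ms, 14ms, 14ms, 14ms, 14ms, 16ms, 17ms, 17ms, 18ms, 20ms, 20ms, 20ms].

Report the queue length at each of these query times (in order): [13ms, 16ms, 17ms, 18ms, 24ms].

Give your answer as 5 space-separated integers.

Answer: 1 1 2 1 0

Derivation:
Queue lengths at query times:
  query t=13ms: backlog = 1
  query t=16ms: backlog = 1
  query t=17ms: backlog = 2
  query t=18ms: backlog = 1
  query t=24ms: backlog = 0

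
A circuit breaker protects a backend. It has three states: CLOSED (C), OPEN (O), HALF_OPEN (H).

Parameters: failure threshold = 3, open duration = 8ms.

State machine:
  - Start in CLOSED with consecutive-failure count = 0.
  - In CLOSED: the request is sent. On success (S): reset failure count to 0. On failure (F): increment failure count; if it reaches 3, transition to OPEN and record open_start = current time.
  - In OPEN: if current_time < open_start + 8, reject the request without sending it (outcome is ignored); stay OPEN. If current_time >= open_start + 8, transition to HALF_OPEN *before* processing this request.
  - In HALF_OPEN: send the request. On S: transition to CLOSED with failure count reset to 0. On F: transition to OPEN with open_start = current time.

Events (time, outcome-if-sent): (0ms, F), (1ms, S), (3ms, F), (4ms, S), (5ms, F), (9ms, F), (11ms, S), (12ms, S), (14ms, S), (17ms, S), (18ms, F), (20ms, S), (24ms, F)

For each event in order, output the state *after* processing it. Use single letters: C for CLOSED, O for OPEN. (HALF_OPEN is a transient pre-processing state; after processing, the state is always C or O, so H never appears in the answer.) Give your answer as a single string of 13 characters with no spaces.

Answer: CCCCCCCCCCCCC

Derivation:
State after each event:
  event#1 t=0ms outcome=F: state=CLOSED
  event#2 t=1ms outcome=S: state=CLOSED
  event#3 t=3ms outcome=F: state=CLOSED
  event#4 t=4ms outcome=S: state=CLOSED
  event#5 t=5ms outcome=F: state=CLOSED
  event#6 t=9ms outcome=F: state=CLOSED
  event#7 t=11ms outcome=S: state=CLOSED
  event#8 t=12ms outcome=S: state=CLOSED
  event#9 t=14ms outcome=S: state=CLOSED
  event#10 t=17ms outcome=S: state=CLOSED
  event#11 t=18ms outcome=F: state=CLOSED
  event#12 t=20ms outcome=S: state=CLOSED
  event#13 t=24ms outcome=F: state=CLOSED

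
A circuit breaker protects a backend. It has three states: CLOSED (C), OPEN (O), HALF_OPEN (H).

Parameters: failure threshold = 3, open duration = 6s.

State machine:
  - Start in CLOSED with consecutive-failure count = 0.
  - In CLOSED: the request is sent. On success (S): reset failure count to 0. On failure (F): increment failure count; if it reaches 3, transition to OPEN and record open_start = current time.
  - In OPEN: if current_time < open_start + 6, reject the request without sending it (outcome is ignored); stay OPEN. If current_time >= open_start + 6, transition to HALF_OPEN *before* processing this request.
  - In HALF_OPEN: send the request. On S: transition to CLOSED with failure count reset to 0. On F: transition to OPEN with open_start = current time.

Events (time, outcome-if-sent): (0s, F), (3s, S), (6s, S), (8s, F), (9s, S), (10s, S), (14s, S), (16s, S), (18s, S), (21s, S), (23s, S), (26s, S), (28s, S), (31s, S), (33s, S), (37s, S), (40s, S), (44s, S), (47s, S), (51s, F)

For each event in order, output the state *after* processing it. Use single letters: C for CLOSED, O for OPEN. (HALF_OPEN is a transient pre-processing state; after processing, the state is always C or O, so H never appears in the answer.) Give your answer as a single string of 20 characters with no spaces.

Answer: CCCCCCCCCCCCCCCCCCCC

Derivation:
State after each event:
  event#1 t=0s outcome=F: state=CLOSED
  event#2 t=3s outcome=S: state=CLOSED
  event#3 t=6s outcome=S: state=CLOSED
  event#4 t=8s outcome=F: state=CLOSED
  event#5 t=9s outcome=S: state=CLOSED
  event#6 t=10s outcome=S: state=CLOSED
  event#7 t=14s outcome=S: state=CLOSED
  event#8 t=16s outcome=S: state=CLOSED
  event#9 t=18s outcome=S: state=CLOSED
  event#10 t=21s outcome=S: state=CLOSED
  event#11 t=23s outcome=S: state=CLOSED
  event#12 t=26s outcome=S: state=CLOSED
  event#13 t=28s outcome=S: state=CLOSED
  event#14 t=31s outcome=S: state=CLOSED
  event#15 t=33s outcome=S: state=CLOSED
  event#16 t=37s outcome=S: state=CLOSED
  event#17 t=40s outcome=S: state=CLOSED
  event#18 t=44s outcome=S: state=CLOSED
  event#19 t=47s outcome=S: state=CLOSED
  event#20 t=51s outcome=F: state=CLOSED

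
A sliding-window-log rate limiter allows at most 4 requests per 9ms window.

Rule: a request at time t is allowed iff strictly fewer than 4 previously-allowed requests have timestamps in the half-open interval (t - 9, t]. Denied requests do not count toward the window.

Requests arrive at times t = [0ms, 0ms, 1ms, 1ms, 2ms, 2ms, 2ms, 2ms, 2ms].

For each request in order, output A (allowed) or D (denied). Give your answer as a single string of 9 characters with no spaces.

Answer: AAAADDDDD

Derivation:
Tracking allowed requests in the window:
  req#1 t=0ms: ALLOW
  req#2 t=0ms: ALLOW
  req#3 t=1ms: ALLOW
  req#4 t=1ms: ALLOW
  req#5 t=2ms: DENY
  req#6 t=2ms: DENY
  req#7 t=2ms: DENY
  req#8 t=2ms: DENY
  req#9 t=2ms: DENY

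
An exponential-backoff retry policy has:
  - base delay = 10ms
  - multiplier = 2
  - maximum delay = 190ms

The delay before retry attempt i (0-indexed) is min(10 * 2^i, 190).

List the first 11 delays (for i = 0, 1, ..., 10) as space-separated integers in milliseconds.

Computing each delay:
  i=0: min(10*2^0, 190) = 10
  i=1: min(10*2^1, 190) = 20
  i=2: min(10*2^2, 190) = 40
  i=3: min(10*2^3, 190) = 80
  i=4: min(10*2^4, 190) = 160
  i=5: min(10*2^5, 190) = 190
  i=6: min(10*2^6, 190) = 190
  i=7: min(10*2^7, 190) = 190
  i=8: min(10*2^8, 190) = 190
  i=9: min(10*2^9, 190) = 190
  i=10: min(10*2^10, 190) = 190

Answer: 10 20 40 80 160 190 190 190 190 190 190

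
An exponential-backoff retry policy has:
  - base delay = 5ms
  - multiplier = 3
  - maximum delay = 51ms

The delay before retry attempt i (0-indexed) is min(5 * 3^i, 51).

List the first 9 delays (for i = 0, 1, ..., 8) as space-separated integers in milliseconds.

Computing each delay:
  i=0: min(5*3^0, 51) = 5
  i=1: min(5*3^1, 51) = 15
  i=2: min(5*3^2, 51) = 45
  i=3: min(5*3^3, 51) = 51
  i=4: min(5*3^4, 51) = 51
  i=5: min(5*3^5, 51) = 51
  i=6: min(5*3^6, 51) = 51
  i=7: min(5*3^7, 51) = 51
  i=8: min(5*3^8, 51) = 51

Answer: 5 15 45 51 51 51 51 51 51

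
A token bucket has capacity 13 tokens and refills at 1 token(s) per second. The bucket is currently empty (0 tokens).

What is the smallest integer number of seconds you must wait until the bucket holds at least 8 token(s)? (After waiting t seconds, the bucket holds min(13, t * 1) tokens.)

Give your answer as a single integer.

Answer: 8

Derivation:
Need t * 1 >= 8, so t >= 8/1.
Smallest integer t = ceil(8/1) = 8.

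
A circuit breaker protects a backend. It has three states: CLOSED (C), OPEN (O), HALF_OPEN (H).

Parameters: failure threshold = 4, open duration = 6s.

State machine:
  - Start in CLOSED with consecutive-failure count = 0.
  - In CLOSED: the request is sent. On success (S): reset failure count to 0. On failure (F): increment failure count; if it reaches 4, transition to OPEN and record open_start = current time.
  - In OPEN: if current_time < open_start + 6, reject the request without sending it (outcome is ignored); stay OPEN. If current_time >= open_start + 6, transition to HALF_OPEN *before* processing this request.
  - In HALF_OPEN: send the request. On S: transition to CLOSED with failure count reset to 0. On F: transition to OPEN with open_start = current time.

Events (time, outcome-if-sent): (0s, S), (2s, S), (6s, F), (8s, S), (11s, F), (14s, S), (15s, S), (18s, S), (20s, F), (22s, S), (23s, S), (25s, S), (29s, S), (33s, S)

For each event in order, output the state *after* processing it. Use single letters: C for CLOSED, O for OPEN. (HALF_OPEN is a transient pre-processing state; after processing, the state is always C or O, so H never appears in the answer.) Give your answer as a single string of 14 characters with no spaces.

Answer: CCCCCCCCCCCCCC

Derivation:
State after each event:
  event#1 t=0s outcome=S: state=CLOSED
  event#2 t=2s outcome=S: state=CLOSED
  event#3 t=6s outcome=F: state=CLOSED
  event#4 t=8s outcome=S: state=CLOSED
  event#5 t=11s outcome=F: state=CLOSED
  event#6 t=14s outcome=S: state=CLOSED
  event#7 t=15s outcome=S: state=CLOSED
  event#8 t=18s outcome=S: state=CLOSED
  event#9 t=20s outcome=F: state=CLOSED
  event#10 t=22s outcome=S: state=CLOSED
  event#11 t=23s outcome=S: state=CLOSED
  event#12 t=25s outcome=S: state=CLOSED
  event#13 t=29s outcome=S: state=CLOSED
  event#14 t=33s outcome=S: state=CLOSED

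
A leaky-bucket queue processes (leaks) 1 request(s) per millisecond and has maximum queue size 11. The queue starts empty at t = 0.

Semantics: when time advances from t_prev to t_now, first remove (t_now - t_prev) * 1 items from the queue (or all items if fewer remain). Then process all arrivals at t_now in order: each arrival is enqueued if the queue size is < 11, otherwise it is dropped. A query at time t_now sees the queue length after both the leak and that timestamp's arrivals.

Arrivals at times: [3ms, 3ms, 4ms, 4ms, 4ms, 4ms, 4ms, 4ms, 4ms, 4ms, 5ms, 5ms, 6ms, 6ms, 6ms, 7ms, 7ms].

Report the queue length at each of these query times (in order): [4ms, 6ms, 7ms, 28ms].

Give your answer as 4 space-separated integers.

Answer: 9 11 11 0

Derivation:
Queue lengths at query times:
  query t=4ms: backlog = 9
  query t=6ms: backlog = 11
  query t=7ms: backlog = 11
  query t=28ms: backlog = 0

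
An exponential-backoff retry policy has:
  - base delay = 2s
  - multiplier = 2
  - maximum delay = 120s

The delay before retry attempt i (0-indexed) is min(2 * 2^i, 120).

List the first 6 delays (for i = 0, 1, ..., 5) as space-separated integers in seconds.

Computing each delay:
  i=0: min(2*2^0, 120) = 2
  i=1: min(2*2^1, 120) = 4
  i=2: min(2*2^2, 120) = 8
  i=3: min(2*2^3, 120) = 16
  i=4: min(2*2^4, 120) = 32
  i=5: min(2*2^5, 120) = 64

Answer: 2 4 8 16 32 64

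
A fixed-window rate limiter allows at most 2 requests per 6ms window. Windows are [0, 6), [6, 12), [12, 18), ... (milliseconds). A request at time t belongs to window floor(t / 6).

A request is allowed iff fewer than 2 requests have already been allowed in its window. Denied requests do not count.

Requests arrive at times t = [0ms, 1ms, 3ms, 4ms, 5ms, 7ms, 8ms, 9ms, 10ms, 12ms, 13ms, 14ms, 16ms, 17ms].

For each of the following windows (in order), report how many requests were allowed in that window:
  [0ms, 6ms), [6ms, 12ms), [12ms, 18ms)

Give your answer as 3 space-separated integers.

Answer: 2 2 2

Derivation:
Processing requests:
  req#1 t=0ms (window 0): ALLOW
  req#2 t=1ms (window 0): ALLOW
  req#3 t=3ms (window 0): DENY
  req#4 t=4ms (window 0): DENY
  req#5 t=5ms (window 0): DENY
  req#6 t=7ms (window 1): ALLOW
  req#7 t=8ms (window 1): ALLOW
  req#8 t=9ms (window 1): DENY
  req#9 t=10ms (window 1): DENY
  req#10 t=12ms (window 2): ALLOW
  req#11 t=13ms (window 2): ALLOW
  req#12 t=14ms (window 2): DENY
  req#13 t=16ms (window 2): DENY
  req#14 t=17ms (window 2): DENY

Allowed counts by window: 2 2 2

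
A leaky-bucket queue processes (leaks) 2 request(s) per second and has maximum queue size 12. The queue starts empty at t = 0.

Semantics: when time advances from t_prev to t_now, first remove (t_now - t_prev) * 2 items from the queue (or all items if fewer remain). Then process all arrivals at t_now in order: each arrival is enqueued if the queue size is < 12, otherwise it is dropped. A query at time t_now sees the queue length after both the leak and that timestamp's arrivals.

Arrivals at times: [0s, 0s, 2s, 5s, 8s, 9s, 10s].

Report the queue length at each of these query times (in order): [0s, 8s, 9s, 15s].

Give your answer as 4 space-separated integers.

Queue lengths at query times:
  query t=0s: backlog = 2
  query t=8s: backlog = 1
  query t=9s: backlog = 1
  query t=15s: backlog = 0

Answer: 2 1 1 0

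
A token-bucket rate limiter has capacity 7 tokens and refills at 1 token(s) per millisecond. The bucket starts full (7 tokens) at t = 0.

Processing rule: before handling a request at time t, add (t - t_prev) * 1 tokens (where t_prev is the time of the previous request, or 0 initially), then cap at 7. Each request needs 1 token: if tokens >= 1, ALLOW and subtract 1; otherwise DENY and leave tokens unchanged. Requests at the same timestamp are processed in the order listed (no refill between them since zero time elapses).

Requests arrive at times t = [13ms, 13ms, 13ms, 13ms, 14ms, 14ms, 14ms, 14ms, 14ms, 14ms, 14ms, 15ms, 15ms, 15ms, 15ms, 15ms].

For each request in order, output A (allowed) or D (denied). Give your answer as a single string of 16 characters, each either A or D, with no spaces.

Simulating step by step:
  req#1 t=13ms: ALLOW
  req#2 t=13ms: ALLOW
  req#3 t=13ms: ALLOW
  req#4 t=13ms: ALLOW
  req#5 t=14ms: ALLOW
  req#6 t=14ms: ALLOW
  req#7 t=14ms: ALLOW
  req#8 t=14ms: ALLOW
  req#9 t=14ms: DENY
  req#10 t=14ms: DENY
  req#11 t=14ms: DENY
  req#12 t=15ms: ALLOW
  req#13 t=15ms: DENY
  req#14 t=15ms: DENY
  req#15 t=15ms: DENY
  req#16 t=15ms: DENY

Answer: AAAAAAAADDDADDDD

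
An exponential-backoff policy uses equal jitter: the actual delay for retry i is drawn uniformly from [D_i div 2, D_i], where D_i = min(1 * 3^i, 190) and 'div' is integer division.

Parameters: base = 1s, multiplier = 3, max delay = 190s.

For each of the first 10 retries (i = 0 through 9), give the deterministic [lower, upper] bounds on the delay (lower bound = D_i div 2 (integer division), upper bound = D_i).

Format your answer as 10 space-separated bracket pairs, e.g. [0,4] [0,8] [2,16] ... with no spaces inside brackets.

Computing bounds per retry:
  i=0: D_i=min(1*3^0,190)=1, bounds=[0,1]
  i=1: D_i=min(1*3^1,190)=3, bounds=[1,3]
  i=2: D_i=min(1*3^2,190)=9, bounds=[4,9]
  i=3: D_i=min(1*3^3,190)=27, bounds=[13,27]
  i=4: D_i=min(1*3^4,190)=81, bounds=[40,81]
  i=5: D_i=min(1*3^5,190)=190, bounds=[95,190]
  i=6: D_i=min(1*3^6,190)=190, bounds=[95,190]
  i=7: D_i=min(1*3^7,190)=190, bounds=[95,190]
  i=8: D_i=min(1*3^8,190)=190, bounds=[95,190]
  i=9: D_i=min(1*3^9,190)=190, bounds=[95,190]

Answer: [0,1] [1,3] [4,9] [13,27] [40,81] [95,190] [95,190] [95,190] [95,190] [95,190]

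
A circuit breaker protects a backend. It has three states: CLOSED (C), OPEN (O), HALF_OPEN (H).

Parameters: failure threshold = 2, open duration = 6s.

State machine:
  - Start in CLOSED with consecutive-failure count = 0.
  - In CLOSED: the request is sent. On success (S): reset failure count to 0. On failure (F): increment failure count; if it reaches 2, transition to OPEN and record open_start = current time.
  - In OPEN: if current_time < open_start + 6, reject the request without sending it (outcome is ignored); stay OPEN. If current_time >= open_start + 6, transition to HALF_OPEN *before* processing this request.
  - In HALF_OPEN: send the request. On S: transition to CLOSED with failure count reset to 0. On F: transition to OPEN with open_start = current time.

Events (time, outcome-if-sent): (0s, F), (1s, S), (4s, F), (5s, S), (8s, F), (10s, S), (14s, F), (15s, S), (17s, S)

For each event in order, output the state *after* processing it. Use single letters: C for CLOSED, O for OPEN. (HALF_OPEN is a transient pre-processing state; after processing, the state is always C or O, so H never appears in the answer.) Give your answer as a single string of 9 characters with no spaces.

State after each event:
  event#1 t=0s outcome=F: state=CLOSED
  event#2 t=1s outcome=S: state=CLOSED
  event#3 t=4s outcome=F: state=CLOSED
  event#4 t=5s outcome=S: state=CLOSED
  event#5 t=8s outcome=F: state=CLOSED
  event#6 t=10s outcome=S: state=CLOSED
  event#7 t=14s outcome=F: state=CLOSED
  event#8 t=15s outcome=S: state=CLOSED
  event#9 t=17s outcome=S: state=CLOSED

Answer: CCCCCCCCC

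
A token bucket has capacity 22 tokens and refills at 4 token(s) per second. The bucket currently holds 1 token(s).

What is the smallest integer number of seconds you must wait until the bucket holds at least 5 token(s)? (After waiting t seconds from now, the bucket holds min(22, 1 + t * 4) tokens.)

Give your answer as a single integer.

Answer: 1

Derivation:
Need 1 + t * 4 >= 5, so t >= 4/4.
Smallest integer t = ceil(4/4) = 1.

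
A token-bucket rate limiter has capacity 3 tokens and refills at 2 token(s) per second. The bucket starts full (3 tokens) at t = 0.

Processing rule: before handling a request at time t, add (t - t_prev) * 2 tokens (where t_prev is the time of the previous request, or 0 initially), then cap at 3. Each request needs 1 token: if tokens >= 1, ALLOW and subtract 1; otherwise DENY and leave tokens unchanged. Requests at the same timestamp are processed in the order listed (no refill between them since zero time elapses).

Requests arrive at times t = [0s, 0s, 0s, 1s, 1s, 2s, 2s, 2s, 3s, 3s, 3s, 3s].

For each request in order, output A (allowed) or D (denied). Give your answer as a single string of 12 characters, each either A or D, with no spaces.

Answer: AAAAAAADAADD

Derivation:
Simulating step by step:
  req#1 t=0s: ALLOW
  req#2 t=0s: ALLOW
  req#3 t=0s: ALLOW
  req#4 t=1s: ALLOW
  req#5 t=1s: ALLOW
  req#6 t=2s: ALLOW
  req#7 t=2s: ALLOW
  req#8 t=2s: DENY
  req#9 t=3s: ALLOW
  req#10 t=3s: ALLOW
  req#11 t=3s: DENY
  req#12 t=3s: DENY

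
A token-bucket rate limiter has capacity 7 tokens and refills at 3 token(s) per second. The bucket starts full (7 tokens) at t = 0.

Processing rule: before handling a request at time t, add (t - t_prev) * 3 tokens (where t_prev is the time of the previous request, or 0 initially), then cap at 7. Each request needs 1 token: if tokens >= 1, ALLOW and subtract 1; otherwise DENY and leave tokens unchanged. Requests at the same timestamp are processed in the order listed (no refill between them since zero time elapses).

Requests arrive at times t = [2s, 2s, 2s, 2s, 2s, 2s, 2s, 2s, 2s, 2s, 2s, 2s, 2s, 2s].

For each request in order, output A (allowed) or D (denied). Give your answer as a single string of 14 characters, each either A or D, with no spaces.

Answer: AAAAAAADDDDDDD

Derivation:
Simulating step by step:
  req#1 t=2s: ALLOW
  req#2 t=2s: ALLOW
  req#3 t=2s: ALLOW
  req#4 t=2s: ALLOW
  req#5 t=2s: ALLOW
  req#6 t=2s: ALLOW
  req#7 t=2s: ALLOW
  req#8 t=2s: DENY
  req#9 t=2s: DENY
  req#10 t=2s: DENY
  req#11 t=2s: DENY
  req#12 t=2s: DENY
  req#13 t=2s: DENY
  req#14 t=2s: DENY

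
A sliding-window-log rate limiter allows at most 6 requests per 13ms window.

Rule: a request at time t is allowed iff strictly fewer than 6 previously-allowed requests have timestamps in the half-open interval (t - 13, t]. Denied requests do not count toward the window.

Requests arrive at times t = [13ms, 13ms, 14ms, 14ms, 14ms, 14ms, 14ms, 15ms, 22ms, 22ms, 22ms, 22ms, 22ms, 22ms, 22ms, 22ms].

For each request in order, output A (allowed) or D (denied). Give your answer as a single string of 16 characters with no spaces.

Answer: AAAAAADDDDDDDDDD

Derivation:
Tracking allowed requests in the window:
  req#1 t=13ms: ALLOW
  req#2 t=13ms: ALLOW
  req#3 t=14ms: ALLOW
  req#4 t=14ms: ALLOW
  req#5 t=14ms: ALLOW
  req#6 t=14ms: ALLOW
  req#7 t=14ms: DENY
  req#8 t=15ms: DENY
  req#9 t=22ms: DENY
  req#10 t=22ms: DENY
  req#11 t=22ms: DENY
  req#12 t=22ms: DENY
  req#13 t=22ms: DENY
  req#14 t=22ms: DENY
  req#15 t=22ms: DENY
  req#16 t=22ms: DENY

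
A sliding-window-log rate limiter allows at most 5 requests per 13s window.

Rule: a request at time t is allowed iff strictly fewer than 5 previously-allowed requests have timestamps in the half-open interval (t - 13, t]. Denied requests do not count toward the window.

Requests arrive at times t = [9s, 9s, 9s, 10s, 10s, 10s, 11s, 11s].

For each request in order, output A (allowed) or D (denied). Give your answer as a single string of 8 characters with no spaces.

Answer: AAAAADDD

Derivation:
Tracking allowed requests in the window:
  req#1 t=9s: ALLOW
  req#2 t=9s: ALLOW
  req#3 t=9s: ALLOW
  req#4 t=10s: ALLOW
  req#5 t=10s: ALLOW
  req#6 t=10s: DENY
  req#7 t=11s: DENY
  req#8 t=11s: DENY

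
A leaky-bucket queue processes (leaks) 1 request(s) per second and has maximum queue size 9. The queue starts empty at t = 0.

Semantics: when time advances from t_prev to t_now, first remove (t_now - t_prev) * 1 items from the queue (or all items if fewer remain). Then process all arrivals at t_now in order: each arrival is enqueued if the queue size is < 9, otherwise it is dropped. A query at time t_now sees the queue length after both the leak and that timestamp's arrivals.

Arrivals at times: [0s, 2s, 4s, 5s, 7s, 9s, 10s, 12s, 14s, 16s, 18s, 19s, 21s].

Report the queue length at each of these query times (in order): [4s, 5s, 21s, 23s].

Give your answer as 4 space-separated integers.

Queue lengths at query times:
  query t=4s: backlog = 1
  query t=5s: backlog = 1
  query t=21s: backlog = 1
  query t=23s: backlog = 0

Answer: 1 1 1 0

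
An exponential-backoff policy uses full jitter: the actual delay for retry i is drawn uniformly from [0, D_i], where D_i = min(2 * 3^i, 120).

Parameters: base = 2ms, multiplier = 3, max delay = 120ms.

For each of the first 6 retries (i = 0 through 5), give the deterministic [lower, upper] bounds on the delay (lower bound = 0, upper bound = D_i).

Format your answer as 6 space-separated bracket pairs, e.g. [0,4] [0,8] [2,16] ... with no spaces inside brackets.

Answer: [0,2] [0,6] [0,18] [0,54] [0,120] [0,120]

Derivation:
Computing bounds per retry:
  i=0: D_i=min(2*3^0,120)=2, bounds=[0,2]
  i=1: D_i=min(2*3^1,120)=6, bounds=[0,6]
  i=2: D_i=min(2*3^2,120)=18, bounds=[0,18]
  i=3: D_i=min(2*3^3,120)=54, bounds=[0,54]
  i=4: D_i=min(2*3^4,120)=120, bounds=[0,120]
  i=5: D_i=min(2*3^5,120)=120, bounds=[0,120]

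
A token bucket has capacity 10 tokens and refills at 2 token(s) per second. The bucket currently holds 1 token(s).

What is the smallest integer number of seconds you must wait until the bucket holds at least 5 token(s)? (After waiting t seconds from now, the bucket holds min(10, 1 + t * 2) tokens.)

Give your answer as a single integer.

Answer: 2

Derivation:
Need 1 + t * 2 >= 5, so t >= 4/2.
Smallest integer t = ceil(4/2) = 2.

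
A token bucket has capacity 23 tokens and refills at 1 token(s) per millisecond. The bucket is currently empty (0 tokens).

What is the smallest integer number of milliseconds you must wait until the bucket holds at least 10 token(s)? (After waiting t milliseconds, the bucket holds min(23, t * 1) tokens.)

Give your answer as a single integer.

Need t * 1 >= 10, so t >= 10/1.
Smallest integer t = ceil(10/1) = 10.

Answer: 10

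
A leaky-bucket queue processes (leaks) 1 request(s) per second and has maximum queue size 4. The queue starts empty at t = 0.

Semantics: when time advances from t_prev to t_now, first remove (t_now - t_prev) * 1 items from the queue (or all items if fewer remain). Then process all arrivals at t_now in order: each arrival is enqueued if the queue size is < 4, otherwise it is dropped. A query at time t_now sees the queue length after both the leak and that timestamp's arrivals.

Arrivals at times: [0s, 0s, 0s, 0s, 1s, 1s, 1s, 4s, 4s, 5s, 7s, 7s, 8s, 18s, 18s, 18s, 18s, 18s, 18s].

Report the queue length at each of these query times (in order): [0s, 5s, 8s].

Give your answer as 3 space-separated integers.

Answer: 4 3 3

Derivation:
Queue lengths at query times:
  query t=0s: backlog = 4
  query t=5s: backlog = 3
  query t=8s: backlog = 3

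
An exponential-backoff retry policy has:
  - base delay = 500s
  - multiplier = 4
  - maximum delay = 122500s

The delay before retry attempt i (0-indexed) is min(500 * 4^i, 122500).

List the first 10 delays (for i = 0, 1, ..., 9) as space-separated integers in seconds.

Computing each delay:
  i=0: min(500*4^0, 122500) = 500
  i=1: min(500*4^1, 122500) = 2000
  i=2: min(500*4^2, 122500) = 8000
  i=3: min(500*4^3, 122500) = 32000
  i=4: min(500*4^4, 122500) = 122500
  i=5: min(500*4^5, 122500) = 122500
  i=6: min(500*4^6, 122500) = 122500
  i=7: min(500*4^7, 122500) = 122500
  i=8: min(500*4^8, 122500) = 122500
  i=9: min(500*4^9, 122500) = 122500

Answer: 500 2000 8000 32000 122500 122500 122500 122500 122500 122500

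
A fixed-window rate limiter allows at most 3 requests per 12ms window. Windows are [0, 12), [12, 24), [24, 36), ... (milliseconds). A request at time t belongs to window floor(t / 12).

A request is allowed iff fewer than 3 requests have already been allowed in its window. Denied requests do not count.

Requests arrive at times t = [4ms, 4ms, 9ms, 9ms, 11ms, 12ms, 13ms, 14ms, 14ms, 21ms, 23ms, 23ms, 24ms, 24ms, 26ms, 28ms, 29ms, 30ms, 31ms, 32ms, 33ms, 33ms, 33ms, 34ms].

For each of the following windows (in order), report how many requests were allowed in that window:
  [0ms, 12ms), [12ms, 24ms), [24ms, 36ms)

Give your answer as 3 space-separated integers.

Answer: 3 3 3

Derivation:
Processing requests:
  req#1 t=4ms (window 0): ALLOW
  req#2 t=4ms (window 0): ALLOW
  req#3 t=9ms (window 0): ALLOW
  req#4 t=9ms (window 0): DENY
  req#5 t=11ms (window 0): DENY
  req#6 t=12ms (window 1): ALLOW
  req#7 t=13ms (window 1): ALLOW
  req#8 t=14ms (window 1): ALLOW
  req#9 t=14ms (window 1): DENY
  req#10 t=21ms (window 1): DENY
  req#11 t=23ms (window 1): DENY
  req#12 t=23ms (window 1): DENY
  req#13 t=24ms (window 2): ALLOW
  req#14 t=24ms (window 2): ALLOW
  req#15 t=26ms (window 2): ALLOW
  req#16 t=28ms (window 2): DENY
  req#17 t=29ms (window 2): DENY
  req#18 t=30ms (window 2): DENY
  req#19 t=31ms (window 2): DENY
  req#20 t=32ms (window 2): DENY
  req#21 t=33ms (window 2): DENY
  req#22 t=33ms (window 2): DENY
  req#23 t=33ms (window 2): DENY
  req#24 t=34ms (window 2): DENY

Allowed counts by window: 3 3 3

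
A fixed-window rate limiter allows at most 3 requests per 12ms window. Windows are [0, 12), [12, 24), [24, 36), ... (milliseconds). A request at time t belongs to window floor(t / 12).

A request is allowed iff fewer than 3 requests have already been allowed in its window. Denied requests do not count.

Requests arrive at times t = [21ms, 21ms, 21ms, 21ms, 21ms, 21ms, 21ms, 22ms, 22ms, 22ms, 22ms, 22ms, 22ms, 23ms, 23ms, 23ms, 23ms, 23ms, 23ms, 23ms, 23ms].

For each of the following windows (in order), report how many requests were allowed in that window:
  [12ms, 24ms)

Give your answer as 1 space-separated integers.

Processing requests:
  req#1 t=21ms (window 1): ALLOW
  req#2 t=21ms (window 1): ALLOW
  req#3 t=21ms (window 1): ALLOW
  req#4 t=21ms (window 1): DENY
  req#5 t=21ms (window 1): DENY
  req#6 t=21ms (window 1): DENY
  req#7 t=21ms (window 1): DENY
  req#8 t=22ms (window 1): DENY
  req#9 t=22ms (window 1): DENY
  req#10 t=22ms (window 1): DENY
  req#11 t=22ms (window 1): DENY
  req#12 t=22ms (window 1): DENY
  req#13 t=22ms (window 1): DENY
  req#14 t=23ms (window 1): DENY
  req#15 t=23ms (window 1): DENY
  req#16 t=23ms (window 1): DENY
  req#17 t=23ms (window 1): DENY
  req#18 t=23ms (window 1): DENY
  req#19 t=23ms (window 1): DENY
  req#20 t=23ms (window 1): DENY
  req#21 t=23ms (window 1): DENY

Allowed counts by window: 3

Answer: 3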